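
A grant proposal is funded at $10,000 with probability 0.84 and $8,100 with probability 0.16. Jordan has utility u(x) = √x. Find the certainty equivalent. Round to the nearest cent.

E[u] = 0.84·√10000 + 0.16·√8100 = 0.84·100 + 0.16·90 = 98.4
CE = (98.4)² = 9682.56

$9,682.56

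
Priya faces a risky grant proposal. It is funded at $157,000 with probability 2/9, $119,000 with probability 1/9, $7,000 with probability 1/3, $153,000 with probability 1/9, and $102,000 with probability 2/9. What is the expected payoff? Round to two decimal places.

EV = 2/9 × 157000 + 1/9 × 119000 + 1/3 × 7000 + 1/9 × 153000 + 2/9 × 102000 = 34888.8889 + 13222.2222 + 2333.3333 + 17000 + 22666.6667 = 90111.1111

$90,111.11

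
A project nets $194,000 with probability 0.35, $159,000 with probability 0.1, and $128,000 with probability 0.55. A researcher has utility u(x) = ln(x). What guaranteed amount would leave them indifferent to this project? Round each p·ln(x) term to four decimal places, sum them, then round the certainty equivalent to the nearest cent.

E[u] = 0.35·ln(194000) + 0.1·ln(159000) + 0.55·ln(128000) = 4.2615 + 1.1977 + 6.4679 = 11.9271
CE = e^11.9271 ≈ 151312.12

$151,312.12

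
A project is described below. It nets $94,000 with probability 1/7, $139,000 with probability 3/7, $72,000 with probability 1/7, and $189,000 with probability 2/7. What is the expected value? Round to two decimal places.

$137,285.71

EV = 1/7 × 94000 + 3/7 × 139000 + 1/7 × 72000 + 2/7 × 189000 = 13428.5714 + 59571.4286 + 10285.7143 + 54000 = 137285.7143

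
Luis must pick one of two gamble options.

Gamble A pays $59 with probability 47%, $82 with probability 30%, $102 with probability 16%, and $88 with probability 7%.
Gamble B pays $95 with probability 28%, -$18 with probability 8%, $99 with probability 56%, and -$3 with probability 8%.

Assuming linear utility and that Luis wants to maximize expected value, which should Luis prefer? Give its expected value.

Gamble B ($80.36)

Gamble A = 0.47 × 59 + 0.3 × 82 + 0.16 × 102 + 0.07 × 88 = 27.73 + 24.6 + 16.32 + 6.16 = 74.81
Gamble B = 0.28 × 95 + 0.08 × (-18) + 0.56 × 99 + 0.08 × (-3) = 26.6 − 1.44 + 55.44 − 0.24 = 80.36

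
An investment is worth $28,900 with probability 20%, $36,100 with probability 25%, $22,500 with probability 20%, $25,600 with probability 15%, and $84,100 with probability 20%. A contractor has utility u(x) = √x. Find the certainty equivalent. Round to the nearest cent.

E[u] = 0.2·√28900 + 0.25·√36100 + 0.2·√22500 + 0.15·√25600 + 0.2·√84100 = 0.2·170 + 0.25·190 + 0.2·150 + 0.15·160 + 0.2·290 = 193.5
CE = (193.5)² = 37442.25

$37,442.25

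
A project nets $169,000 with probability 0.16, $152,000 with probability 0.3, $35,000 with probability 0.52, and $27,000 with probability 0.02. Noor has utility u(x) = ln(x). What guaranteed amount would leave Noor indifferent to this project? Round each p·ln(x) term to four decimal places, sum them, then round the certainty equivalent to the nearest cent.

E[u] = 0.16·ln(169000) + 0.3·ln(152000) + 0.52·ln(35000) + 0.02·ln(27000) = 1.9260 + 3.5795 + 5.4408 + 0.2041 = 11.1504
CE = e^11.1504 ≈ 69591.66

$69,591.66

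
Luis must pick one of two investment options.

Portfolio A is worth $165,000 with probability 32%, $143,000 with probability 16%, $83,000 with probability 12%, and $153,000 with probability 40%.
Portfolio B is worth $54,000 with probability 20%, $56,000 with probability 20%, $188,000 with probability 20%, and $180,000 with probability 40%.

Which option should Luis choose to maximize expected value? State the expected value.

Portfolio A = 0.32 × 165000 + 0.16 × 143000 + 0.12 × 83000 + 0.4 × 153000 = 52800 + 22880 + 9960 + 61200 = 146840
Portfolio B = 0.2 × 54000 + 0.2 × 56000 + 0.2 × 188000 + 0.4 × 180000 = 10800 + 11200 + 37600 + 72000 = 131600

Portfolio A ($146,840)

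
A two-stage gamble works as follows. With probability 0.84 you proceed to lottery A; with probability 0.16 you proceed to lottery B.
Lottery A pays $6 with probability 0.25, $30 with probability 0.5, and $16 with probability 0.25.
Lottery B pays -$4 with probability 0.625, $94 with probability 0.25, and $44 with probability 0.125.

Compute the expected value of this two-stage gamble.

$21.46

EV(A) = 0.25 × 6 + 0.5 × 30 + 0.25 × 16 = 1.5 + 15 + 4 = 20.5
EV(B) = 0.625 × (-4) + 0.25 × 94 + 0.125 × 44 = -2.5 + 23.5 + 5.5 = 26.5
Overall = 0.84 × 20.5 + 0.16 × 26.5 = 17.22 + 4.24 = 21.46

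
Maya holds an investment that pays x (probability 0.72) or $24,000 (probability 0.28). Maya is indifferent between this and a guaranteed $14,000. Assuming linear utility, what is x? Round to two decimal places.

x = $10,111.11

0.72·x + 0.28·24000 = 14000
0.72·x = 14000 − 6720 = 7280
x = 7280 / 0.72 = 10111.1111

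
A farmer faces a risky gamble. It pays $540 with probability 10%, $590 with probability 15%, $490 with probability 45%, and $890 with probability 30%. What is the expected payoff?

$630

EV = 0.1 × 540 + 0.15 × 590 + 0.45 × 490 + 0.3 × 890 = 54 + 88.5 + 220.5 + 267 = 630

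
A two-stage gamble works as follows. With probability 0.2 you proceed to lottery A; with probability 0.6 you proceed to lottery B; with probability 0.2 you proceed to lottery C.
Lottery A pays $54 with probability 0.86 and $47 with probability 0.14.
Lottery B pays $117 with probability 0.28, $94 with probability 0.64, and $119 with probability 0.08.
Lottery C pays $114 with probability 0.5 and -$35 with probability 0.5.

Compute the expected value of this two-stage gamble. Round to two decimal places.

EV(A) = 0.86 × 54 + 0.14 × 47 = 46.44 + 6.58 = 53.02
EV(B) = 0.28 × 117 + 0.64 × 94 + 0.08 × 119 = 32.76 + 60.16 + 9.52 = 102.44
EV(C) = 0.5 × 114 + 0.5 × (-35) = 57 − 17.5 = 39.5
Overall = 0.2 × 53.02 + 0.6 × 102.44 + 0.2 × 39.5 = 10.604 + 61.464 + 7.9 = 79.968

$79.97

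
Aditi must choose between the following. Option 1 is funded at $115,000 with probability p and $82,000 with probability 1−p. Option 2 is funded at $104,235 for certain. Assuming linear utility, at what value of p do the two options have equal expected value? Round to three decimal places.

p = 0.674

p·115000 + (1−p)·82000 = 104235
33000p + 82000 = 104235
p = (104235 − 82000) / 33000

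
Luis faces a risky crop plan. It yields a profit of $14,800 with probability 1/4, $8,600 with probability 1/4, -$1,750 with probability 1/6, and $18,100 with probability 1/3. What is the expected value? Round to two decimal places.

EV = 1/4 × 14800 + 1/4 × 8600 + 1/6 × (-1750) + 1/3 × 18100 = 3700 + 2150 − 291.6667 + 6033.3333 = 11591.6667

$11,591.67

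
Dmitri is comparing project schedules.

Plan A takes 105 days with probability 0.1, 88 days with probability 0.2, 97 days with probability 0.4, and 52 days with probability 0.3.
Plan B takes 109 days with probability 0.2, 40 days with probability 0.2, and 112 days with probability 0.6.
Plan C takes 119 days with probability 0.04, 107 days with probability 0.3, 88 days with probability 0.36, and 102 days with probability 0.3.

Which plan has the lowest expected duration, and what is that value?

Plan A = 0.1 × 105 + 0.2 × 88 + 0.4 × 97 + 0.3 × 52 = 10.5 + 17.6 + 38.8 + 15.6 = 82.5
Plan B = 0.2 × 109 + 0.2 × 40 + 0.6 × 112 = 21.8 + 8 + 67.2 = 97
Plan C = 0.04 × 119 + 0.3 × 107 + 0.36 × 88 + 0.3 × 102 = 4.76 + 32.1 + 31.68 + 30.6 = 99.14

Plan A (82.5 days)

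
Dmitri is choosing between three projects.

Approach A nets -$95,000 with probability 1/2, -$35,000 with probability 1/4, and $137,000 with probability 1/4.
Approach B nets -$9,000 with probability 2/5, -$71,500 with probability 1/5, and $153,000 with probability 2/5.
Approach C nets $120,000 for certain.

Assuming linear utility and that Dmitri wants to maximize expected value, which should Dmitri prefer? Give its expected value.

Approach A = 1/2 × (-95000) + 1/4 × (-35000) + 1/4 × 137000 = -47500 − 8750 + 34250 = -22000
Approach B = 2/5 × (-9000) + 1/5 × (-71500) + 2/5 × 153000 = -3600 − 14300 + 61200 = 43300
Approach C: 120000 (certain)

Approach C ($120,000)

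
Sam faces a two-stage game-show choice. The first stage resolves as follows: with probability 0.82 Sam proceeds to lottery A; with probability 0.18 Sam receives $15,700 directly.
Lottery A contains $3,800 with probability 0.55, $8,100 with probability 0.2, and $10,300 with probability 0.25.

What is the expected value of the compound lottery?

EV(A) = 0.55 × 3800 + 0.2 × 8100 + 0.25 × 10300 = 2090 + 1620 + 2575 = 6285
Branch B: 15700 (certain)
Overall = 0.82 × 6285 + 0.18 × 15700 = 5153.7 + 2826 = 7979.7

$7,979.70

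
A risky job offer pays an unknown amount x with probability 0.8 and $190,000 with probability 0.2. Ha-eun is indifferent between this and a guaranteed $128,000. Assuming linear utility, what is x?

0.8·x + 0.2·190000 = 128000
0.8·x = 128000 − 38000 = 90000
x = 90000 / 0.8 = 112500

x = $112,500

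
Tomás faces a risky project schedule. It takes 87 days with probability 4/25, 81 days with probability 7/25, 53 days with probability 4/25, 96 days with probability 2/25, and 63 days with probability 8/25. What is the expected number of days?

72.92 days

EV = 4/25 × 87 + 7/25 × 81 + 4/25 × 53 + 2/25 × 96 + 8/25 × 63 = 13.92 + 22.68 + 8.48 + 7.68 + 20.16 = 72.92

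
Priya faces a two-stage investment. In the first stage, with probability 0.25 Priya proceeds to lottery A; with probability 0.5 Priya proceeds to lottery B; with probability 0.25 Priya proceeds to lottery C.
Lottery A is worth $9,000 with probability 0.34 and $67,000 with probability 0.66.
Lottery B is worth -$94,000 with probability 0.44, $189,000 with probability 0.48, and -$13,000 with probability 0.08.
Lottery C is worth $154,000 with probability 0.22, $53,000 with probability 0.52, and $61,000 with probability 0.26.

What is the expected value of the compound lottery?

EV(A) = 0.34 × 9000 + 0.66 × 67000 = 3060 + 44220 = 47280
EV(B) = 0.44 × (-94000) + 0.48 × 189000 + 0.08 × (-13000) = -41360 + 90720 − 1040 = 48320
EV(C) = 0.22 × 154000 + 0.52 × 53000 + 0.26 × 61000 = 33880 + 27560 + 15860 = 77300
Overall = 0.25 × 47280 + 0.5 × 48320 + 0.25 × 77300 = 11820 + 24160 + 19325 = 55305

$55,305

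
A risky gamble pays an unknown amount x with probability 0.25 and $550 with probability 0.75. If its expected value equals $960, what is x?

0.25·x + 0.75·550 = 960
0.25·x = 960 − 412.5 = 547.5
x = 547.5 / 0.25 = 2190

x = $2,190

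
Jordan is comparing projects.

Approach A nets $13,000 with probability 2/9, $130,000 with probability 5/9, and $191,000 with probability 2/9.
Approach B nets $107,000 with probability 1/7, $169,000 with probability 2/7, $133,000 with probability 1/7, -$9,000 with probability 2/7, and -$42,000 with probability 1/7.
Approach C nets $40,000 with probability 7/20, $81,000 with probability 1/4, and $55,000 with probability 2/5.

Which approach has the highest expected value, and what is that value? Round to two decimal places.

Approach A ($117,555.56)

Approach A = 2/9 × 13000 + 5/9 × 130000 + 2/9 × 191000 = 2888.8889 + 72222.2222 + 42444.4444 = 117555.5556
Approach B = 1/7 × 107000 + 2/7 × 169000 + 1/7 × 133000 + 2/7 × (-9000) + 1/7 × (-42000) = 15285.7143 + 48285.7143 + 19000 − 2571.4286 − 6000 = 74000
Approach C = 7/20 × 40000 + 1/4 × 81000 + 2/5 × 55000 = 14000 + 20250 + 22000 = 56250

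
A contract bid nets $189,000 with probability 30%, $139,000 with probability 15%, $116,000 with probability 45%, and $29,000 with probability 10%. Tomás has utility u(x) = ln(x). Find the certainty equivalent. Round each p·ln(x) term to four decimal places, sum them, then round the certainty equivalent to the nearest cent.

$120,126.42

E[u] = 0.3·ln(189000) + 0.15·ln(139000) + 0.45·ln(116000) + 0.1·ln(29000) = 3.6449 + 1.7763 + 5.2476 + 1.0275 = 11.6963
CE = e^11.6963 ≈ 120126.42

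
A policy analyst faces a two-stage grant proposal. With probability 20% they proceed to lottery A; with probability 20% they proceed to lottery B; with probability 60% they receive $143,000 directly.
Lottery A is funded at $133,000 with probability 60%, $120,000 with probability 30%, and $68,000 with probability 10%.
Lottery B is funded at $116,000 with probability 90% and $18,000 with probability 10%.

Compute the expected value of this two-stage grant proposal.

$131,560

EV(A) = 0.6 × 133000 + 0.3 × 120000 + 0.1 × 68000 = 79800 + 36000 + 6800 = 122600
EV(B) = 0.9 × 116000 + 0.1 × 18000 = 104400 + 1800 = 106200
Branch C: 143000 (certain)
Overall = 0.2 × 122600 + 0.2 × 106200 + 0.6 × 143000 = 24520 + 21240 + 85800 = 131560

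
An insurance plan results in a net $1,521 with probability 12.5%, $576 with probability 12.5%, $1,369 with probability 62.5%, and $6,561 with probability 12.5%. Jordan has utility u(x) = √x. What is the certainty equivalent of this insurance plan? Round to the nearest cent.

$1,691.27

E[u] = 0.125·√1521 + 0.125·√576 + 0.625·√1369 + 0.125·√6561 = 0.125·39 + 0.125·24 + 0.625·37 + 0.125·81 = 41.125
CE = (41.125)² = 1691.265625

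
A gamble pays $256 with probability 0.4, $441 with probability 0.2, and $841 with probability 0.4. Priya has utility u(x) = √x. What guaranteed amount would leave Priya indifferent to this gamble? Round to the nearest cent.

$492.84

E[u] = 0.4·√256 + 0.2·√441 + 0.4·√841 = 0.4·16 + 0.2·21 + 0.4·29 = 22.2
CE = (22.2)² = 492.84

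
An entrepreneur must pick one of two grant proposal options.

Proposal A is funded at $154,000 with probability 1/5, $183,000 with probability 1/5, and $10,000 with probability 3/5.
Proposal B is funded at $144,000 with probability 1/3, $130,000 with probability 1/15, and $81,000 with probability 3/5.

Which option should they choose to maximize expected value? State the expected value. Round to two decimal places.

Proposal B ($105,266.67)

Proposal A = 1/5 × 154000 + 1/5 × 183000 + 3/5 × 10000 = 30800 + 36600 + 6000 = 73400
Proposal B = 1/3 × 144000 + 1/15 × 130000 + 3/5 × 81000 = 48000 + 8666.6667 + 48600 = 105266.6667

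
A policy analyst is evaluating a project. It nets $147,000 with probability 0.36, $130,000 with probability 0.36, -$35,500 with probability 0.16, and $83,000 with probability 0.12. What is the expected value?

EV = 0.36 × 147000 + 0.36 × 130000 + 0.16 × (-35500) + 0.12 × 83000 = 52920 + 46800 − 5680 + 9960 = 104000

$104,000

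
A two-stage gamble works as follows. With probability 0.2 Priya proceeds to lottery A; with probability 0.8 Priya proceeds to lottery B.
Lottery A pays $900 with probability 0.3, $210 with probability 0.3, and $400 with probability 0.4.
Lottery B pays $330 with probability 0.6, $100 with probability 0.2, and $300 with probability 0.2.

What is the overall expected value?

$321

EV(A) = 0.3 × 900 + 0.3 × 210 + 0.4 × 400 = 270 + 63 + 160 = 493
EV(B) = 0.6 × 330 + 0.2 × 100 + 0.2 × 300 = 198 + 20 + 60 = 278
Overall = 0.2 × 493 + 0.8 × 278 = 98.6 + 222.4 = 321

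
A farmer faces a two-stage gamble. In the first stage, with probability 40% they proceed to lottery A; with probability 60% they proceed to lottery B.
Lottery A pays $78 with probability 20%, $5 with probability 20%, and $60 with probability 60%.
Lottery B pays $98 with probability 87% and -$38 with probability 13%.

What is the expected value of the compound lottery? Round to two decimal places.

$69.23

EV(A) = 0.2 × 78 + 0.2 × 5 + 0.6 × 60 = 15.6 + 1 + 36 = 52.6
EV(B) = 0.87 × 98 + 0.13 × (-38) = 85.26 − 4.94 = 80.32
Overall = 0.4 × 52.6 + 0.6 × 80.32 = 21.04 + 48.192 = 69.232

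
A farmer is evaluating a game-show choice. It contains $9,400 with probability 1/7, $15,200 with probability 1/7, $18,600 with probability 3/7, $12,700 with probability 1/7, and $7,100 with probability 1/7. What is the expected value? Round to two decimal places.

$14,314.29

EV = 1/7 × 9400 + 1/7 × 15200 + 3/7 × 18600 + 1/7 × 12700 + 1/7 × 7100 = 1342.8571 + 2171.4286 + 7971.4286 + 1814.2857 + 1014.2857 = 14314.2857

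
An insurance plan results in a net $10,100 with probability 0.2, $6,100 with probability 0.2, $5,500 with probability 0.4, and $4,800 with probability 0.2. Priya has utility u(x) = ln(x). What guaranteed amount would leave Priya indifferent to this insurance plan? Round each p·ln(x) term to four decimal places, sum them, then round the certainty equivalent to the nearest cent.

E[u] = 0.2·ln(10100) + 0.2·ln(6100) + 0.4·ln(5500) + 0.2·ln(4800) = 1.8441 + 1.7432 + 3.4450 + 1.6953 = 8.7276
CE = e^8.7276 ≈ 6170.90

$6,170.90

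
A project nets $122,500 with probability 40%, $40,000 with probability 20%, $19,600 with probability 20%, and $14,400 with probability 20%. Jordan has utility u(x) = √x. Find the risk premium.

E[u] = 0.4·√122500 + 0.2·√40000 + 0.2·√19600 + 0.2·√14400 = 0.4·350 + 0.2·200 + 0.2·140 + 0.2·120 = 232
CE = (232)² = 53824
Risk premium = EV − CE = 63800 − 53824 = 9976

$9,976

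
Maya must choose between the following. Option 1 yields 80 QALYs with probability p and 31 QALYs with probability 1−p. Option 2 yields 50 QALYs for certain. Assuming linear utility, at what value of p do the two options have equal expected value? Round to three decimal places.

p·80 + (1−p)·31 = 50
49p + 31 = 50
p = (50 − 31) / 49

p = 0.388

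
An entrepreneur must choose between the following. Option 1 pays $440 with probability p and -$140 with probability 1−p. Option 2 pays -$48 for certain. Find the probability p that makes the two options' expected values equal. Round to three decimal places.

p·440 + (1−p)·(-140) = -48
580p − 140 = -48
p = (-48 + 140) / 580

p = 0.159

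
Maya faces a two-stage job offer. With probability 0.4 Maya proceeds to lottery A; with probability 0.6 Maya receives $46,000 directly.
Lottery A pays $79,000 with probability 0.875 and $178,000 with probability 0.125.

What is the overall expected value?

EV(A) = 0.875 × 79000 + 0.125 × 178000 = 69125 + 22250 = 91375
Branch B: 46000 (certain)
Overall = 0.4 × 91375 + 0.6 × 46000 = 36550 + 27600 = 64150

$64,150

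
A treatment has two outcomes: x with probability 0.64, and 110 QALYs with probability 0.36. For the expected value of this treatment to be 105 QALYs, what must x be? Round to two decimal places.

x = 102.19 QALYs

0.64·x + 0.36·110 = 105
0.64·x = 105 − 39.6 = 65.4
x = 65.4 / 0.64 = 102.1875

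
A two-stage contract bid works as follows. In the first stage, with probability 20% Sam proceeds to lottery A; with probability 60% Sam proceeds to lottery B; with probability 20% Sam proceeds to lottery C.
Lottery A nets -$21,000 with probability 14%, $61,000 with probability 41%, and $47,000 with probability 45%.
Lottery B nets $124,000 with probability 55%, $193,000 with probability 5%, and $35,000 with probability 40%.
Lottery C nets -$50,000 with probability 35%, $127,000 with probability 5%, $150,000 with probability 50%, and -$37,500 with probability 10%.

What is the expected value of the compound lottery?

EV(A) = 0.14 × (-21000) + 0.41 × 61000 + 0.45 × 47000 = -2940 + 25010 + 21150 = 43220
EV(B) = 0.55 × 124000 + 0.05 × 193000 + 0.4 × 35000 = 68200 + 9650 + 14000 = 91850
EV(C) = 0.35 × (-50000) + 0.05 × 127000 + 0.5 × 150000 + 0.1 × (-37500) = -17500 + 6350 + 75000 − 3750 = 60100
Overall = 0.2 × 43220 + 0.6 × 91850 + 0.2 × 60100 = 8644 + 55110 + 12020 = 75774

$75,774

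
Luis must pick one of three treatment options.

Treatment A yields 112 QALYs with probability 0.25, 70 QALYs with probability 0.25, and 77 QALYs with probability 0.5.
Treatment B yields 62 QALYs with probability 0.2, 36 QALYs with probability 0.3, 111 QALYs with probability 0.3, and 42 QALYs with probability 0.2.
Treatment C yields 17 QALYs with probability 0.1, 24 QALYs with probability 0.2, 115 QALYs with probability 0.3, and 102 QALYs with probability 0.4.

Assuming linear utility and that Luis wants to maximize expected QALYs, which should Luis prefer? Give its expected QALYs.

Treatment A (84 QALYs)

Treatment A = 0.25 × 112 + 0.25 × 70 + 0.5 × 77 = 28 + 17.5 + 38.5 = 84
Treatment B = 0.2 × 62 + 0.3 × 36 + 0.3 × 111 + 0.2 × 42 = 12.4 + 10.8 + 33.3 + 8.4 = 64.9
Treatment C = 0.1 × 17 + 0.2 × 24 + 0.3 × 115 + 0.4 × 102 = 1.7 + 4.8 + 34.5 + 40.8 = 81.8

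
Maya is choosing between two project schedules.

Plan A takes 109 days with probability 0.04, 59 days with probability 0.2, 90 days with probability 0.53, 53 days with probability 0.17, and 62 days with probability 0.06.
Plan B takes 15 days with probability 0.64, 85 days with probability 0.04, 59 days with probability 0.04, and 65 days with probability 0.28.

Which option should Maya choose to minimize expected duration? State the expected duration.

Plan A = 0.04 × 109 + 0.2 × 59 + 0.53 × 90 + 0.17 × 53 + 0.06 × 62 = 4.36 + 11.8 + 47.7 + 9.01 + 3.72 = 76.59
Plan B = 0.64 × 15 + 0.04 × 85 + 0.04 × 59 + 0.28 × 65 = 9.6 + 3.4 + 2.36 + 18.2 = 33.56

Plan B (33.56 days)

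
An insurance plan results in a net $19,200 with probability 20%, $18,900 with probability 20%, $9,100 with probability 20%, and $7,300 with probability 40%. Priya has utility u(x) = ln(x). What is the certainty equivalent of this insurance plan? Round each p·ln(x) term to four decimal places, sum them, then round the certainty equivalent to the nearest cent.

E[u] = 0.2·ln(19200) + 0.2·ln(18900) + 0.2·ln(9100) + 0.4·ln(7300) = 1.9725 + 1.9694 + 1.8232 + 3.5583 = 9.3234
CE = e^9.3234 ≈ 11196.99

$11,196.99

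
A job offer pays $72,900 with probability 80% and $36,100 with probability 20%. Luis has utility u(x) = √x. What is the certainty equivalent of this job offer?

$64,516

E[u] = 0.8·√72900 + 0.2·√36100 = 0.8·270 + 0.2·190 = 254
CE = (254)² = 64516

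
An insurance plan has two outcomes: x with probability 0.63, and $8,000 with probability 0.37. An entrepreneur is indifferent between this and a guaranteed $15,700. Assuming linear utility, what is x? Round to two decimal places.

x = $20,222.22

0.63·x + 0.37·8000 = 15700
0.63·x = 15700 − 2960 = 12740
x = 12740 / 0.63 = 20222.2222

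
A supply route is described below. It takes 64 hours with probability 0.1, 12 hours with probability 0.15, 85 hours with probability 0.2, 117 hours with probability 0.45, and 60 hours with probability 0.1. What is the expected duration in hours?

83.85 hours

EV = 0.1 × 64 + 0.15 × 12 + 0.2 × 85 + 0.45 × 117 + 0.1 × 60 = 6.4 + 1.8 + 17 + 52.65 + 6 = 83.85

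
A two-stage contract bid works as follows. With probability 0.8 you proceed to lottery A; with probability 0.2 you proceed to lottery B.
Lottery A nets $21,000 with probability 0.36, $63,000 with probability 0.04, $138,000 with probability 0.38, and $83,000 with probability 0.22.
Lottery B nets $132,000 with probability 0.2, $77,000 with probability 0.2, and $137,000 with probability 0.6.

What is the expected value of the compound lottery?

EV(A) = 0.36 × 21000 + 0.04 × 63000 + 0.38 × 138000 + 0.22 × 83000 = 7560 + 2520 + 52440 + 18260 = 80780
EV(B) = 0.2 × 132000 + 0.2 × 77000 + 0.6 × 137000 = 26400 + 15400 + 82200 = 124000
Overall = 0.8 × 80780 + 0.2 × 124000 = 64624 + 24800 = 89424

$89,424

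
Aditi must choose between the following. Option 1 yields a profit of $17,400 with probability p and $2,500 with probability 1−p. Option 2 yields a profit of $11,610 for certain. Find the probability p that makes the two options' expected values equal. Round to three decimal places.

p·17400 + (1−p)·2500 = 11610
14900p + 2500 = 11610
p = (11610 − 2500) / 14900

p = 0.611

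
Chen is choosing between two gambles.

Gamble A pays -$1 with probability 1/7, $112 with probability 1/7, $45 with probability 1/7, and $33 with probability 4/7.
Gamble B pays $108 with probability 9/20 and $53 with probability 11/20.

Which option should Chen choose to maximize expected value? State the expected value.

Gamble A = 1/7 × (-1) + 1/7 × 112 + 1/7 × 45 + 4/7 × 33 = -0.1429 + 16 + 6.4286 + 18.8571 = 41.1429
Gamble B = 9/20 × 108 + 11/20 × 53 = 48.6 + 29.15 = 77.75

Gamble B ($77.75)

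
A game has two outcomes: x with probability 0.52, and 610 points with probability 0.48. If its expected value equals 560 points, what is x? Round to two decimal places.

x = 513.85 points

0.52·x + 0.48·610 = 560
0.52·x = 560 − 292.8 = 267.2
x = 267.2 / 0.52 = 513.8462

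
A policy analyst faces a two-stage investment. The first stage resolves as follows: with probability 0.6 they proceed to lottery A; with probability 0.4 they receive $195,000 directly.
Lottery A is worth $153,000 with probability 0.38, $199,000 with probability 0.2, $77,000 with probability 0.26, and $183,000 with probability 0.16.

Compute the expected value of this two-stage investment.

$166,344

EV(A) = 0.38 × 153000 + 0.2 × 199000 + 0.26 × 77000 + 0.16 × 183000 = 58140 + 39800 + 20020 + 29280 = 147240
Branch B: 195000 (certain)
Overall = 0.6 × 147240 + 0.4 × 195000 = 88344 + 78000 = 166344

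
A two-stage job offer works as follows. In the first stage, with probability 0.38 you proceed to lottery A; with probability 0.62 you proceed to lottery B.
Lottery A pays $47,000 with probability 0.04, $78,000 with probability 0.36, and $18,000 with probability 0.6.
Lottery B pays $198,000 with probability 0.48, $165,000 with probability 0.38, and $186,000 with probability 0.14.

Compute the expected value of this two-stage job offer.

EV(A) = 0.04 × 47000 + 0.36 × 78000 + 0.6 × 18000 = 1880 + 28080 + 10800 = 40760
EV(B) = 0.48 × 198000 + 0.38 × 165000 + 0.14 × 186000 = 95040 + 62700 + 26040 = 183780
Overall = 0.38 × 40760 + 0.62 × 183780 = 15488.8 + 113943.6 = 129432.4

$129,432.40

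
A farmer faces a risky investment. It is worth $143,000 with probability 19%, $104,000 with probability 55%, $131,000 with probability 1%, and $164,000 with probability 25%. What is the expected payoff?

EV = 0.19 × 143000 + 0.55 × 104000 + 0.01 × 131000 + 0.25 × 164000 = 27170 + 57200 + 1310 + 41000 = 126680

$126,680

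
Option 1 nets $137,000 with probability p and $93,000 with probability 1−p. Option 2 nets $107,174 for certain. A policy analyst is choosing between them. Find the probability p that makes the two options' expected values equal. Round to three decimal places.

p·137000 + (1−p)·93000 = 107174
44000p + 93000 = 107174
p = (107174 − 93000) / 44000

p = 0.322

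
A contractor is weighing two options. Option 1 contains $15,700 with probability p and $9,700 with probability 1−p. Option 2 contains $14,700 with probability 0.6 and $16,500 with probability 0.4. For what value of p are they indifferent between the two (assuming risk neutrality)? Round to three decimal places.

p = 0.953

EV(Option 2) = 0.6 × 14700 + 0.4 × 16500 = 8820 + 6600 = 15420
p·15700 + (1−p)·9700 = 15420
6000p + 9700 = 15420
p = (15420 − 9700) / 6000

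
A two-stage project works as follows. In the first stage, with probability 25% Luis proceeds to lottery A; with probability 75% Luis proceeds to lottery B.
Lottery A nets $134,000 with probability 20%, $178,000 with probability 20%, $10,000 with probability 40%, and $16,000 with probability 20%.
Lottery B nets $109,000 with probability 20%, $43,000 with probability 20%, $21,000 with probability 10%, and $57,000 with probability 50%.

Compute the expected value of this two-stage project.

$63,150

EV(A) = 0.2 × 134000 + 0.2 × 178000 + 0.4 × 10000 + 0.2 × 16000 = 26800 + 35600 + 4000 + 3200 = 69600
EV(B) = 0.2 × 109000 + 0.2 × 43000 + 0.1 × 21000 + 0.5 × 57000 = 21800 + 8600 + 2100 + 28500 = 61000
Overall = 0.25 × 69600 + 0.75 × 61000 = 17400 + 45750 = 63150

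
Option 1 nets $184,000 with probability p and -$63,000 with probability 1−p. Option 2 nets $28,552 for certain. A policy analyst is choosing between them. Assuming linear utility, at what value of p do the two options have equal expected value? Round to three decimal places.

p = 0.371

p·184000 + (1−p)·(-63000) = 28552
247000p − 63000 = 28552
p = (28552 + 63000) / 247000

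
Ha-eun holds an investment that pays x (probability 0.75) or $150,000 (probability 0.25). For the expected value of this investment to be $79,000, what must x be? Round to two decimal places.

0.75·x + 0.25·150000 = 79000
0.75·x = 79000 − 37500 = 41500
x = 41500 / 0.75 = 55333.3333

x = $55,333.33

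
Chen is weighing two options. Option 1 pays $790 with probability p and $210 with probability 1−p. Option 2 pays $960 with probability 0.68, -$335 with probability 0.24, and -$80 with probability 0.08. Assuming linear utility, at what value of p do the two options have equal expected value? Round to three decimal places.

EV(Option 2) = 0.68 × 960 + 0.24 × (-335) + 0.08 × (-80) = 652.8 − 80.4 − 6.4 = 566
p·790 + (1−p)·210 = 566
580p + 210 = 566
p = (566 − 210) / 580

p = 0.614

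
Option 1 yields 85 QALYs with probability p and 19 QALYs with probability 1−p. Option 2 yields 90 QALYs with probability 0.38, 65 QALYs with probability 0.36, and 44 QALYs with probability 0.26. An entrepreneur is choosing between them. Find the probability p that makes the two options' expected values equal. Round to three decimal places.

p = 0.758

EV(Option 2) = 0.38 × 90 + 0.36 × 65 + 0.26 × 44 = 34.2 + 23.4 + 11.44 = 69.04
p·85 + (1−p)·19 = 69.04
66p + 19 = 69.04
p = (69.04 − 19) / 66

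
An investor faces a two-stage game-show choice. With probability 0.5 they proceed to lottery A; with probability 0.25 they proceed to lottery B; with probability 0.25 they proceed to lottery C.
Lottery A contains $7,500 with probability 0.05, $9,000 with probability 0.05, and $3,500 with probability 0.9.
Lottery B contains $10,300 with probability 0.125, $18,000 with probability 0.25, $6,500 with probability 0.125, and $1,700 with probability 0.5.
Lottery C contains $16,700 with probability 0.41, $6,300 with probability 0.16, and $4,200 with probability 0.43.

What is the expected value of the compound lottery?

$6,265.25

EV(A) = 0.05 × 7500 + 0.05 × 9000 + 0.9 × 3500 = 375 + 450 + 3150 = 3975
EV(B) = 0.125 × 10300 + 0.25 × 18000 + 0.125 × 6500 + 0.5 × 1700 = 1287.5 + 4500 + 812.5 + 850 = 7450
EV(C) = 0.41 × 16700 + 0.16 × 6300 + 0.43 × 4200 = 6847 + 1008 + 1806 = 9661
Overall = 0.5 × 3975 + 0.25 × 7450 + 0.25 × 9661 = 1987.5 + 1862.5 + 2415.25 = 6265.25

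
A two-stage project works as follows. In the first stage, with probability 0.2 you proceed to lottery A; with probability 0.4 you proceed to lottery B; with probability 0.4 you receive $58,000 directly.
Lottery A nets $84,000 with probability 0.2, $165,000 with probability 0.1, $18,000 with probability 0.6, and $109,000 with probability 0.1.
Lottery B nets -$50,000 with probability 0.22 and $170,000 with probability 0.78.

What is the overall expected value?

EV(A) = 0.2 × 84000 + 0.1 × 165000 + 0.6 × 18000 + 0.1 × 109000 = 16800 + 16500 + 10800 + 10900 = 55000
EV(B) = 0.22 × (-50000) + 0.78 × 170000 = -11000 + 132600 = 121600
Branch C: 58000 (certain)
Overall = 0.2 × 55000 + 0.4 × 121600 + 0.4 × 58000 = 11000 + 48640 + 23200 = 82840

$82,840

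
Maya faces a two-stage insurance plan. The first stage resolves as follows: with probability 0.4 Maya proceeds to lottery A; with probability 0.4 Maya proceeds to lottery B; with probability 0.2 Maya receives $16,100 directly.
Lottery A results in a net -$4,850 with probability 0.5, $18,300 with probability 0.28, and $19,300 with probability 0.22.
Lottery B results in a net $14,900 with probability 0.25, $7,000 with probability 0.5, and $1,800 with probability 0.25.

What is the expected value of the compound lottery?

$9,068

EV(A) = 0.5 × (-4850) + 0.28 × 18300 + 0.22 × 19300 = -2425 + 5124 + 4246 = 6945
EV(B) = 0.25 × 14900 + 0.5 × 7000 + 0.25 × 1800 = 3725 + 3500 + 450 = 7675
Branch C: 16100 (certain)
Overall = 0.4 × 6945 + 0.4 × 7675 + 0.2 × 16100 = 2778 + 3070 + 3220 = 9068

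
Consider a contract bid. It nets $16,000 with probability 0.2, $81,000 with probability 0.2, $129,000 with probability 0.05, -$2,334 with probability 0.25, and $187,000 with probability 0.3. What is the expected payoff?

$81,366.50

EV = 0.2 × 16000 + 0.2 × 81000 + 0.05 × 129000 + 0.25 × (-2334) + 0.3 × 187000 = 3200 + 16200 + 6450 − 583.5 + 56100 = 81366.5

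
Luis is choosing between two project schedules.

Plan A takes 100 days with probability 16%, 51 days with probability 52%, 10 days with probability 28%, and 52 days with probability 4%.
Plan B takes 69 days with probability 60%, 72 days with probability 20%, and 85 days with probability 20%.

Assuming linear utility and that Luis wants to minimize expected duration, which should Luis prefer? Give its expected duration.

Plan A (47.4 days)

Plan A = 0.16 × 100 + 0.52 × 51 + 0.28 × 10 + 0.04 × 52 = 16 + 26.52 + 2.8 + 2.08 = 47.4
Plan B = 0.6 × 69 + 0.2 × 72 + 0.2 × 85 = 41.4 + 14.4 + 17 = 72.8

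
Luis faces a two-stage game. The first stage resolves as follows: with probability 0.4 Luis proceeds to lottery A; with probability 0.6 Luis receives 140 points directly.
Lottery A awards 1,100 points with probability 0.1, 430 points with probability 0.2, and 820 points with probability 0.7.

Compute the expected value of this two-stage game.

392 points

EV(A) = 0.1 × 1100 + 0.2 × 430 + 0.7 × 820 = 110 + 86 + 574 = 770
Branch B: 140 (certain)
Overall = 0.4 × 770 + 0.6 × 140 = 308 + 84 = 392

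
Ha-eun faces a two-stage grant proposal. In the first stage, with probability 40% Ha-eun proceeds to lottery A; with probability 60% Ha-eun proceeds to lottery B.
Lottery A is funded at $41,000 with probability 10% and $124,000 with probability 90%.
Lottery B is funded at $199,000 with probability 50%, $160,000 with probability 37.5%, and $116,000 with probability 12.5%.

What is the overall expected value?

EV(A) = 0.1 × 41000 + 0.9 × 124000 = 4100 + 111600 = 115700
EV(B) = 0.5 × 199000 + 0.375 × 160000 + 0.125 × 116000 = 99500 + 60000 + 14500 = 174000
Overall = 0.4 × 115700 + 0.6 × 174000 = 46280 + 104400 = 150680

$150,680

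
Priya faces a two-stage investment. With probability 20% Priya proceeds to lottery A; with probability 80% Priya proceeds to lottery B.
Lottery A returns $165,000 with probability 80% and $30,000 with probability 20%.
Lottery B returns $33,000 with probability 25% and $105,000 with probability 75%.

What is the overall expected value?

$97,200

EV(A) = 0.8 × 165000 + 0.2 × 30000 = 132000 + 6000 = 138000
EV(B) = 0.25 × 33000 + 0.75 × 105000 = 8250 + 78750 = 87000
Overall = 0.2 × 138000 + 0.8 × 87000 = 27600 + 69600 = 97200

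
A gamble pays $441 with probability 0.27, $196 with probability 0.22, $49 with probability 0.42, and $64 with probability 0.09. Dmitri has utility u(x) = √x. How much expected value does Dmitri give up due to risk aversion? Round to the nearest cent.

E[u] = 0.27·√441 + 0.22·√196 + 0.42·√49 + 0.09·√64 = 0.27·21 + 0.22·14 + 0.42·7 + 0.09·8 = 12.41
CE = (12.41)² = 154.0081
Risk premium = EV − CE = 188.53 − 154.0081 = 34.5219

$34.52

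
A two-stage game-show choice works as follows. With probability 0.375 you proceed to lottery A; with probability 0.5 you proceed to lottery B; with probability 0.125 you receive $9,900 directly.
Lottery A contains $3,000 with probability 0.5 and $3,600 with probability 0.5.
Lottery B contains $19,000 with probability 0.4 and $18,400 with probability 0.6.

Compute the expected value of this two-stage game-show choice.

$11,795

EV(A) = 0.5 × 3000 + 0.5 × 3600 = 1500 + 1800 = 3300
EV(B) = 0.4 × 19000 + 0.6 × 18400 = 7600 + 11040 = 18640
Branch C: 9900 (certain)
Overall = 0.375 × 3300 + 0.5 × 18640 + 0.125 × 9900 = 1237.5 + 9320 + 1237.5 = 11795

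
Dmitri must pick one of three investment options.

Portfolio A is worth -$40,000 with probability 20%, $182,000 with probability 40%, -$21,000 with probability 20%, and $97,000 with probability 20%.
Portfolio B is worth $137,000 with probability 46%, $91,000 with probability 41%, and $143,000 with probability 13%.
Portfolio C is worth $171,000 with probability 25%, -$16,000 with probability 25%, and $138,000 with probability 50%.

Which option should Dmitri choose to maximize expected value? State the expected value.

Portfolio A = 0.2 × (-40000) + 0.4 × 182000 + 0.2 × (-21000) + 0.2 × 97000 = -8000 + 72800 − 4200 + 19400 = 80000
Portfolio B = 0.46 × 137000 + 0.41 × 91000 + 0.13 × 143000 = 63020 + 37310 + 18590 = 118920
Portfolio C = 0.25 × 171000 + 0.25 × (-16000) + 0.5 × 138000 = 42750 − 4000 + 69000 = 107750

Portfolio B ($118,920)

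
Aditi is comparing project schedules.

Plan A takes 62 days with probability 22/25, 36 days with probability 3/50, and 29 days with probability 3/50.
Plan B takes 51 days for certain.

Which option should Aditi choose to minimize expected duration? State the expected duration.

Plan B (51 days)

Plan A = 22/25 × 62 + 3/50 × 36 + 3/50 × 29 = 54.56 + 2.16 + 1.74 = 58.46
Plan B: 51 (certain)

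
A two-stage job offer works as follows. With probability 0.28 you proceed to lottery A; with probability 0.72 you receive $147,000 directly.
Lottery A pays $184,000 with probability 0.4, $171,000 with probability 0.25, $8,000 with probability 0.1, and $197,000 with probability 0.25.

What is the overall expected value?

$152,432

EV(A) = 0.4 × 184000 + 0.25 × 171000 + 0.1 × 8000 + 0.25 × 197000 = 73600 + 42750 + 800 + 49250 = 166400
Branch B: 147000 (certain)
Overall = 0.28 × 166400 + 0.72 × 147000 = 46592 + 105840 = 152432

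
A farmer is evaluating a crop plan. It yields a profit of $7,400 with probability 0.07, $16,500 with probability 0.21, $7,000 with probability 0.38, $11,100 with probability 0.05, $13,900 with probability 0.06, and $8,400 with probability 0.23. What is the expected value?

$9,964

EV = 0.07 × 7400 + 0.21 × 16500 + 0.38 × 7000 + 0.05 × 11100 + 0.06 × 13900 + 0.23 × 8400 = 518 + 3465 + 2660 + 555 + 834 + 1932 = 9964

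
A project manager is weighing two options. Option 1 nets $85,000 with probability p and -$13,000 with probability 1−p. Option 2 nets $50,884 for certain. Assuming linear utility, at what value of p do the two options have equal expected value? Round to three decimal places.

p = 0.652

p·85000 + (1−p)·(-13000) = 50884
98000p − 13000 = 50884
p = (50884 + 13000) / 98000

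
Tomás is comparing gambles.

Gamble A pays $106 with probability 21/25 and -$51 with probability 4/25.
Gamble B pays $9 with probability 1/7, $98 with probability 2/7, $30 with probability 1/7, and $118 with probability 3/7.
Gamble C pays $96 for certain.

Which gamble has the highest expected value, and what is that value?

Gamble C ($96)

Gamble A = 21/25 × 106 + 4/25 × (-51) = 89.04 − 8.16 = 80.88
Gamble B = 1/7 × 9 + 2/7 × 98 + 1/7 × 30 + 3/7 × 118 = 1.2857 + 28 + 4.2857 + 50.5714 = 84.1429
Gamble C: 96 (certain)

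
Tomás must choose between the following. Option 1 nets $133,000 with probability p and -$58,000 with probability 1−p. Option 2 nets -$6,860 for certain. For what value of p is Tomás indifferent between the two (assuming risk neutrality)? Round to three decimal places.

p = 0.268

p·133000 + (1−p)·(-58000) = -6860
191000p − 58000 = -6860
p = (-6860 + 58000) / 191000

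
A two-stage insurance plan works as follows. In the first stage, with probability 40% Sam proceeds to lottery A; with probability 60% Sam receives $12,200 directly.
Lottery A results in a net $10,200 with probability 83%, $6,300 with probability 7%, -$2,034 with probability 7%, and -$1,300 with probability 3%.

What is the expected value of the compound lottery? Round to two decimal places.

$10,810.25

EV(A) = 0.83 × 10200 + 0.07 × 6300 + 0.07 × (-2034) + 0.03 × (-1300) = 8466 + 441 − 142.38 − 39 = 8725.62
Branch B: 12200 (certain)
Overall = 0.4 × 8725.62 + 0.6 × 12200 = 3490.248 + 7320 = 10810.248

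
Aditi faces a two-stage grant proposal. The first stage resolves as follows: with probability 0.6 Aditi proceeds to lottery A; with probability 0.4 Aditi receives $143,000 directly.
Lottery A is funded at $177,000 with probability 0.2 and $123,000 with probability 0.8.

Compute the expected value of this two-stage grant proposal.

EV(A) = 0.2 × 177000 + 0.8 × 123000 = 35400 + 98400 = 133800
Branch B: 143000 (certain)
Overall = 0.6 × 133800 + 0.4 × 143000 = 80280 + 57200 = 137480

$137,480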